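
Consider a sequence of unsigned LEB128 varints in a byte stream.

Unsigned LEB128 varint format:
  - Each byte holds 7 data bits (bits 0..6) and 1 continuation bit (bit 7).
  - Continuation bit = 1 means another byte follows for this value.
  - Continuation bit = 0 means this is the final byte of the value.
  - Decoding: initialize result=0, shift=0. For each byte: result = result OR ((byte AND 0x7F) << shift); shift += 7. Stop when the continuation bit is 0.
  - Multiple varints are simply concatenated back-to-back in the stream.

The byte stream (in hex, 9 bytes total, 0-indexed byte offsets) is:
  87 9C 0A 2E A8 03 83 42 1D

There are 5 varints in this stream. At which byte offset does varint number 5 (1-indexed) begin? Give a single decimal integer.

Answer: 8

Derivation:
  byte[0]=0x87 cont=1 payload=0x07=7: acc |= 7<<0 -> acc=7 shift=7
  byte[1]=0x9C cont=1 payload=0x1C=28: acc |= 28<<7 -> acc=3591 shift=14
  byte[2]=0x0A cont=0 payload=0x0A=10: acc |= 10<<14 -> acc=167431 shift=21 [end]
Varint 1: bytes[0:3] = 87 9C 0A -> value 167431 (3 byte(s))
  byte[3]=0x2E cont=0 payload=0x2E=46: acc |= 46<<0 -> acc=46 shift=7 [end]
Varint 2: bytes[3:4] = 2E -> value 46 (1 byte(s))
  byte[4]=0xA8 cont=1 payload=0x28=40: acc |= 40<<0 -> acc=40 shift=7
  byte[5]=0x03 cont=0 payload=0x03=3: acc |= 3<<7 -> acc=424 shift=14 [end]
Varint 3: bytes[4:6] = A8 03 -> value 424 (2 byte(s))
  byte[6]=0x83 cont=1 payload=0x03=3: acc |= 3<<0 -> acc=3 shift=7
  byte[7]=0x42 cont=0 payload=0x42=66: acc |= 66<<7 -> acc=8451 shift=14 [end]
Varint 4: bytes[6:8] = 83 42 -> value 8451 (2 byte(s))
  byte[8]=0x1D cont=0 payload=0x1D=29: acc |= 29<<0 -> acc=29 shift=7 [end]
Varint 5: bytes[8:9] = 1D -> value 29 (1 byte(s))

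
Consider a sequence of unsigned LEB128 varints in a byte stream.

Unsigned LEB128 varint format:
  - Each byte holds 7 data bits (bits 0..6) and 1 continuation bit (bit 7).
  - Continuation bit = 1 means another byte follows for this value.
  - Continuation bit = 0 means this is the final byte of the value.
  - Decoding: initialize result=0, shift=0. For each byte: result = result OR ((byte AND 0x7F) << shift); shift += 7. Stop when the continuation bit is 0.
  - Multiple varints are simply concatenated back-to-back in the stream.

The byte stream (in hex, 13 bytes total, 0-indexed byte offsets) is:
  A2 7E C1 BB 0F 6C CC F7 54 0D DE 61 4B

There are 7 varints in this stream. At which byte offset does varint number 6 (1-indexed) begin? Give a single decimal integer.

Answer: 10

Derivation:
  byte[0]=0xA2 cont=1 payload=0x22=34: acc |= 34<<0 -> acc=34 shift=7
  byte[1]=0x7E cont=0 payload=0x7E=126: acc |= 126<<7 -> acc=16162 shift=14 [end]
Varint 1: bytes[0:2] = A2 7E -> value 16162 (2 byte(s))
  byte[2]=0xC1 cont=1 payload=0x41=65: acc |= 65<<0 -> acc=65 shift=7
  byte[3]=0xBB cont=1 payload=0x3B=59: acc |= 59<<7 -> acc=7617 shift=14
  byte[4]=0x0F cont=0 payload=0x0F=15: acc |= 15<<14 -> acc=253377 shift=21 [end]
Varint 2: bytes[2:5] = C1 BB 0F -> value 253377 (3 byte(s))
  byte[5]=0x6C cont=0 payload=0x6C=108: acc |= 108<<0 -> acc=108 shift=7 [end]
Varint 3: bytes[5:6] = 6C -> value 108 (1 byte(s))
  byte[6]=0xCC cont=1 payload=0x4C=76: acc |= 76<<0 -> acc=76 shift=7
  byte[7]=0xF7 cont=1 payload=0x77=119: acc |= 119<<7 -> acc=15308 shift=14
  byte[8]=0x54 cont=0 payload=0x54=84: acc |= 84<<14 -> acc=1391564 shift=21 [end]
Varint 4: bytes[6:9] = CC F7 54 -> value 1391564 (3 byte(s))
  byte[9]=0x0D cont=0 payload=0x0D=13: acc |= 13<<0 -> acc=13 shift=7 [end]
Varint 5: bytes[9:10] = 0D -> value 13 (1 byte(s))
  byte[10]=0xDE cont=1 payload=0x5E=94: acc |= 94<<0 -> acc=94 shift=7
  byte[11]=0x61 cont=0 payload=0x61=97: acc |= 97<<7 -> acc=12510 shift=14 [end]
Varint 6: bytes[10:12] = DE 61 -> value 12510 (2 byte(s))
  byte[12]=0x4B cont=0 payload=0x4B=75: acc |= 75<<0 -> acc=75 shift=7 [end]
Varint 7: bytes[12:13] = 4B -> value 75 (1 byte(s))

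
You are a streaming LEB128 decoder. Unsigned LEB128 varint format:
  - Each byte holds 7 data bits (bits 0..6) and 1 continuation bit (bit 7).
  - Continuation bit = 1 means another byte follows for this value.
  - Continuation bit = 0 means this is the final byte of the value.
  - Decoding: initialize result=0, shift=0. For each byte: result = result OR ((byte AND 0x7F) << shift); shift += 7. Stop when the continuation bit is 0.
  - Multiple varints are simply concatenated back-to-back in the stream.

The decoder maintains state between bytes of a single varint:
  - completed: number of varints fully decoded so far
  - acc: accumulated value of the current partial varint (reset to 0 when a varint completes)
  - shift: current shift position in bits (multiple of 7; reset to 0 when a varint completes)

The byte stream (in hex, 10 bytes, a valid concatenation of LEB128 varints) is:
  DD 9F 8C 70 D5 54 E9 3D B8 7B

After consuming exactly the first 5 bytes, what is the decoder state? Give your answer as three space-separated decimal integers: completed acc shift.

Answer: 1 85 7

Derivation:
byte[0]=0xDD cont=1 payload=0x5D: acc |= 93<<0 -> completed=0 acc=93 shift=7
byte[1]=0x9F cont=1 payload=0x1F: acc |= 31<<7 -> completed=0 acc=4061 shift=14
byte[2]=0x8C cont=1 payload=0x0C: acc |= 12<<14 -> completed=0 acc=200669 shift=21
byte[3]=0x70 cont=0 payload=0x70: varint #1 complete (value=235081693); reset -> completed=1 acc=0 shift=0
byte[4]=0xD5 cont=1 payload=0x55: acc |= 85<<0 -> completed=1 acc=85 shift=7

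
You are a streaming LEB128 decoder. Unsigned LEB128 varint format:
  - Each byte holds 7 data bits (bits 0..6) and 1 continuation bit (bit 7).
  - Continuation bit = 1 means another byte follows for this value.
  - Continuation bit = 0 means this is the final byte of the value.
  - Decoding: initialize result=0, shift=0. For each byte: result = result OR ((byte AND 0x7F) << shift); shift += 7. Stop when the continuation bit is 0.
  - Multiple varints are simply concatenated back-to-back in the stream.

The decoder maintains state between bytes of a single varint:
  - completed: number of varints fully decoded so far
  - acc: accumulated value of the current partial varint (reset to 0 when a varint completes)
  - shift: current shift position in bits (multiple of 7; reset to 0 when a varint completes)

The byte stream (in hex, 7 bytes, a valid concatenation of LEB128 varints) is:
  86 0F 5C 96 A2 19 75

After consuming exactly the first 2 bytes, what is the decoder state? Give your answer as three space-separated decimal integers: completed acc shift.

byte[0]=0x86 cont=1 payload=0x06: acc |= 6<<0 -> completed=0 acc=6 shift=7
byte[1]=0x0F cont=0 payload=0x0F: varint #1 complete (value=1926); reset -> completed=1 acc=0 shift=0

Answer: 1 0 0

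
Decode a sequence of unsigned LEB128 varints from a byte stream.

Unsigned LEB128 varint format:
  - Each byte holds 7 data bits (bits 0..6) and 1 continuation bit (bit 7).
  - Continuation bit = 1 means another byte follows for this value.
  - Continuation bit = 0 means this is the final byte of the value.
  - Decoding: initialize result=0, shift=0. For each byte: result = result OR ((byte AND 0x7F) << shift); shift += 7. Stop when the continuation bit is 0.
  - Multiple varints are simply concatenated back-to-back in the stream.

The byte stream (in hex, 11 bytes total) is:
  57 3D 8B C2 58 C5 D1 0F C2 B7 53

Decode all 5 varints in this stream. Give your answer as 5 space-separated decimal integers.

Answer: 87 61 1450251 256197 1366978

Derivation:
  byte[0]=0x57 cont=0 payload=0x57=87: acc |= 87<<0 -> acc=87 shift=7 [end]
Varint 1: bytes[0:1] = 57 -> value 87 (1 byte(s))
  byte[1]=0x3D cont=0 payload=0x3D=61: acc |= 61<<0 -> acc=61 shift=7 [end]
Varint 2: bytes[1:2] = 3D -> value 61 (1 byte(s))
  byte[2]=0x8B cont=1 payload=0x0B=11: acc |= 11<<0 -> acc=11 shift=7
  byte[3]=0xC2 cont=1 payload=0x42=66: acc |= 66<<7 -> acc=8459 shift=14
  byte[4]=0x58 cont=0 payload=0x58=88: acc |= 88<<14 -> acc=1450251 shift=21 [end]
Varint 3: bytes[2:5] = 8B C2 58 -> value 1450251 (3 byte(s))
  byte[5]=0xC5 cont=1 payload=0x45=69: acc |= 69<<0 -> acc=69 shift=7
  byte[6]=0xD1 cont=1 payload=0x51=81: acc |= 81<<7 -> acc=10437 shift=14
  byte[7]=0x0F cont=0 payload=0x0F=15: acc |= 15<<14 -> acc=256197 shift=21 [end]
Varint 4: bytes[5:8] = C5 D1 0F -> value 256197 (3 byte(s))
  byte[8]=0xC2 cont=1 payload=0x42=66: acc |= 66<<0 -> acc=66 shift=7
  byte[9]=0xB7 cont=1 payload=0x37=55: acc |= 55<<7 -> acc=7106 shift=14
  byte[10]=0x53 cont=0 payload=0x53=83: acc |= 83<<14 -> acc=1366978 shift=21 [end]
Varint 5: bytes[8:11] = C2 B7 53 -> value 1366978 (3 byte(s))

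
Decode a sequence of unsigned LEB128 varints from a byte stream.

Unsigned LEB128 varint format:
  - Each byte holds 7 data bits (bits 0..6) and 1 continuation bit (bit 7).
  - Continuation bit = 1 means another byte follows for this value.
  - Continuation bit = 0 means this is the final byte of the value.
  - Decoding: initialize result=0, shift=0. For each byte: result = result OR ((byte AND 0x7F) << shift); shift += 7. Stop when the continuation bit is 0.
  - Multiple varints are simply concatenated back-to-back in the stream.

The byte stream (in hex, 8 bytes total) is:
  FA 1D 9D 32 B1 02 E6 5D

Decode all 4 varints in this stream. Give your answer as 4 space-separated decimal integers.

Answer: 3834 6429 305 12006

Derivation:
  byte[0]=0xFA cont=1 payload=0x7A=122: acc |= 122<<0 -> acc=122 shift=7
  byte[1]=0x1D cont=0 payload=0x1D=29: acc |= 29<<7 -> acc=3834 shift=14 [end]
Varint 1: bytes[0:2] = FA 1D -> value 3834 (2 byte(s))
  byte[2]=0x9D cont=1 payload=0x1D=29: acc |= 29<<0 -> acc=29 shift=7
  byte[3]=0x32 cont=0 payload=0x32=50: acc |= 50<<7 -> acc=6429 shift=14 [end]
Varint 2: bytes[2:4] = 9D 32 -> value 6429 (2 byte(s))
  byte[4]=0xB1 cont=1 payload=0x31=49: acc |= 49<<0 -> acc=49 shift=7
  byte[5]=0x02 cont=0 payload=0x02=2: acc |= 2<<7 -> acc=305 shift=14 [end]
Varint 3: bytes[4:6] = B1 02 -> value 305 (2 byte(s))
  byte[6]=0xE6 cont=1 payload=0x66=102: acc |= 102<<0 -> acc=102 shift=7
  byte[7]=0x5D cont=0 payload=0x5D=93: acc |= 93<<7 -> acc=12006 shift=14 [end]
Varint 4: bytes[6:8] = E6 5D -> value 12006 (2 byte(s))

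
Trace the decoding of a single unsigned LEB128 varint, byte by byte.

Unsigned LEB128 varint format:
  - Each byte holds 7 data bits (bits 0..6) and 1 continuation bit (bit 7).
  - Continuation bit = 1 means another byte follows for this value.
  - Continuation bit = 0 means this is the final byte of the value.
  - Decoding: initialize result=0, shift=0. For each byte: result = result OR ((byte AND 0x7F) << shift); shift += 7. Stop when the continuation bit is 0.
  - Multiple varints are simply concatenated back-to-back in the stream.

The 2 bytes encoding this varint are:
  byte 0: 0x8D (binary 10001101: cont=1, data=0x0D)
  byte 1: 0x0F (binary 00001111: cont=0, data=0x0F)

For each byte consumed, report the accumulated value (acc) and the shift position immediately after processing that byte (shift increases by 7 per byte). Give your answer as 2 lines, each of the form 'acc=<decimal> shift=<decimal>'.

byte 0=0x8D: payload=0x0D=13, contrib = 13<<0 = 13; acc -> 13, shift -> 7
byte 1=0x0F: payload=0x0F=15, contrib = 15<<7 = 1920; acc -> 1933, shift -> 14

Answer: acc=13 shift=7
acc=1933 shift=14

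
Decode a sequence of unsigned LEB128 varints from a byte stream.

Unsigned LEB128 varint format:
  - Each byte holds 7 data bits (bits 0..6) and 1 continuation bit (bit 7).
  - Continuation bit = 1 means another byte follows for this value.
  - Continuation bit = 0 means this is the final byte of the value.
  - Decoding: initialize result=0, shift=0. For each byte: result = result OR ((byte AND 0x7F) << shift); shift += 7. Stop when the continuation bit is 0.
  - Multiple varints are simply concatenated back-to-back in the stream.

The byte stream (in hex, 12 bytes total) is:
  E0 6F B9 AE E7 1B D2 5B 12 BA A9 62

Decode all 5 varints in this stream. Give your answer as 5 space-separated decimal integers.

Answer: 14304 58316601 11730 18 1610938

Derivation:
  byte[0]=0xE0 cont=1 payload=0x60=96: acc |= 96<<0 -> acc=96 shift=7
  byte[1]=0x6F cont=0 payload=0x6F=111: acc |= 111<<7 -> acc=14304 shift=14 [end]
Varint 1: bytes[0:2] = E0 6F -> value 14304 (2 byte(s))
  byte[2]=0xB9 cont=1 payload=0x39=57: acc |= 57<<0 -> acc=57 shift=7
  byte[3]=0xAE cont=1 payload=0x2E=46: acc |= 46<<7 -> acc=5945 shift=14
  byte[4]=0xE7 cont=1 payload=0x67=103: acc |= 103<<14 -> acc=1693497 shift=21
  byte[5]=0x1B cont=0 payload=0x1B=27: acc |= 27<<21 -> acc=58316601 shift=28 [end]
Varint 2: bytes[2:6] = B9 AE E7 1B -> value 58316601 (4 byte(s))
  byte[6]=0xD2 cont=1 payload=0x52=82: acc |= 82<<0 -> acc=82 shift=7
  byte[7]=0x5B cont=0 payload=0x5B=91: acc |= 91<<7 -> acc=11730 shift=14 [end]
Varint 3: bytes[6:8] = D2 5B -> value 11730 (2 byte(s))
  byte[8]=0x12 cont=0 payload=0x12=18: acc |= 18<<0 -> acc=18 shift=7 [end]
Varint 4: bytes[8:9] = 12 -> value 18 (1 byte(s))
  byte[9]=0xBA cont=1 payload=0x3A=58: acc |= 58<<0 -> acc=58 shift=7
  byte[10]=0xA9 cont=1 payload=0x29=41: acc |= 41<<7 -> acc=5306 shift=14
  byte[11]=0x62 cont=0 payload=0x62=98: acc |= 98<<14 -> acc=1610938 shift=21 [end]
Varint 5: bytes[9:12] = BA A9 62 -> value 1610938 (3 byte(s))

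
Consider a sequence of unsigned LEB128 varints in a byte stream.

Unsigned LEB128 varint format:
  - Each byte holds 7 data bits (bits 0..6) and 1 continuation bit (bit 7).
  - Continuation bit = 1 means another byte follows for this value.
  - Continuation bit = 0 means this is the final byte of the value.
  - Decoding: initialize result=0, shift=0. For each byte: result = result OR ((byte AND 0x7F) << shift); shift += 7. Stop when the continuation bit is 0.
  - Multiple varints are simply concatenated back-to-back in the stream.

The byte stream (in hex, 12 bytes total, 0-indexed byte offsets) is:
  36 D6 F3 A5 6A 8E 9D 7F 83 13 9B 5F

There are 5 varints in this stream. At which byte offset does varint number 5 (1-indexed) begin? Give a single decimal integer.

  byte[0]=0x36 cont=0 payload=0x36=54: acc |= 54<<0 -> acc=54 shift=7 [end]
Varint 1: bytes[0:1] = 36 -> value 54 (1 byte(s))
  byte[1]=0xD6 cont=1 payload=0x56=86: acc |= 86<<0 -> acc=86 shift=7
  byte[2]=0xF3 cont=1 payload=0x73=115: acc |= 115<<7 -> acc=14806 shift=14
  byte[3]=0xA5 cont=1 payload=0x25=37: acc |= 37<<14 -> acc=621014 shift=21
  byte[4]=0x6A cont=0 payload=0x6A=106: acc |= 106<<21 -> acc=222919126 shift=28 [end]
Varint 2: bytes[1:5] = D6 F3 A5 6A -> value 222919126 (4 byte(s))
  byte[5]=0x8E cont=1 payload=0x0E=14: acc |= 14<<0 -> acc=14 shift=7
  byte[6]=0x9D cont=1 payload=0x1D=29: acc |= 29<<7 -> acc=3726 shift=14
  byte[7]=0x7F cont=0 payload=0x7F=127: acc |= 127<<14 -> acc=2084494 shift=21 [end]
Varint 3: bytes[5:8] = 8E 9D 7F -> value 2084494 (3 byte(s))
  byte[8]=0x83 cont=1 payload=0x03=3: acc |= 3<<0 -> acc=3 shift=7
  byte[9]=0x13 cont=0 payload=0x13=19: acc |= 19<<7 -> acc=2435 shift=14 [end]
Varint 4: bytes[8:10] = 83 13 -> value 2435 (2 byte(s))
  byte[10]=0x9B cont=1 payload=0x1B=27: acc |= 27<<0 -> acc=27 shift=7
  byte[11]=0x5F cont=0 payload=0x5F=95: acc |= 95<<7 -> acc=12187 shift=14 [end]
Varint 5: bytes[10:12] = 9B 5F -> value 12187 (2 byte(s))

Answer: 10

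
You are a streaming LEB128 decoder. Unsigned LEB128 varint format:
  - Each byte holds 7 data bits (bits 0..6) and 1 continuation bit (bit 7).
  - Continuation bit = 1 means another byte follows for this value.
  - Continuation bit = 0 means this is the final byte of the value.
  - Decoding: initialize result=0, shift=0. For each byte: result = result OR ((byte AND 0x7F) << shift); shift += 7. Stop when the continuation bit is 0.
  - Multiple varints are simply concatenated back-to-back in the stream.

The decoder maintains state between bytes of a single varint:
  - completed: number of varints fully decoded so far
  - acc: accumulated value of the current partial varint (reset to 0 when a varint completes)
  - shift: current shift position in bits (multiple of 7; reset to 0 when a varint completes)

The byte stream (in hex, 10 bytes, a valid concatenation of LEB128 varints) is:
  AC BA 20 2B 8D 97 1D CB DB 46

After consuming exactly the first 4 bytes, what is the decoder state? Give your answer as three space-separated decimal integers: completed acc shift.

Answer: 2 0 0

Derivation:
byte[0]=0xAC cont=1 payload=0x2C: acc |= 44<<0 -> completed=0 acc=44 shift=7
byte[1]=0xBA cont=1 payload=0x3A: acc |= 58<<7 -> completed=0 acc=7468 shift=14
byte[2]=0x20 cont=0 payload=0x20: varint #1 complete (value=531756); reset -> completed=1 acc=0 shift=0
byte[3]=0x2B cont=0 payload=0x2B: varint #2 complete (value=43); reset -> completed=2 acc=0 shift=0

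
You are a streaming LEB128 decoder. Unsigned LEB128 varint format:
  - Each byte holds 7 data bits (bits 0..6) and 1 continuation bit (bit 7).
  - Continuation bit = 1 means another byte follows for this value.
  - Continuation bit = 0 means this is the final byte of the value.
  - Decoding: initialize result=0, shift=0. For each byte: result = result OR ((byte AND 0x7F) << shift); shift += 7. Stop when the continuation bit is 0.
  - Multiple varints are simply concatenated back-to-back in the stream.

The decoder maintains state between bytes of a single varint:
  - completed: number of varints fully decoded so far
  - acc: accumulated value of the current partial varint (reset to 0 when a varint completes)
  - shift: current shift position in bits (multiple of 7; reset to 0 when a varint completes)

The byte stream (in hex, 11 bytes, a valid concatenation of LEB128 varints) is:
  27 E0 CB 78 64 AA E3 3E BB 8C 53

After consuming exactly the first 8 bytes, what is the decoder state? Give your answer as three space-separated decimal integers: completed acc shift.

byte[0]=0x27 cont=0 payload=0x27: varint #1 complete (value=39); reset -> completed=1 acc=0 shift=0
byte[1]=0xE0 cont=1 payload=0x60: acc |= 96<<0 -> completed=1 acc=96 shift=7
byte[2]=0xCB cont=1 payload=0x4B: acc |= 75<<7 -> completed=1 acc=9696 shift=14
byte[3]=0x78 cont=0 payload=0x78: varint #2 complete (value=1975776); reset -> completed=2 acc=0 shift=0
byte[4]=0x64 cont=0 payload=0x64: varint #3 complete (value=100); reset -> completed=3 acc=0 shift=0
byte[5]=0xAA cont=1 payload=0x2A: acc |= 42<<0 -> completed=3 acc=42 shift=7
byte[6]=0xE3 cont=1 payload=0x63: acc |= 99<<7 -> completed=3 acc=12714 shift=14
byte[7]=0x3E cont=0 payload=0x3E: varint #4 complete (value=1028522); reset -> completed=4 acc=0 shift=0

Answer: 4 0 0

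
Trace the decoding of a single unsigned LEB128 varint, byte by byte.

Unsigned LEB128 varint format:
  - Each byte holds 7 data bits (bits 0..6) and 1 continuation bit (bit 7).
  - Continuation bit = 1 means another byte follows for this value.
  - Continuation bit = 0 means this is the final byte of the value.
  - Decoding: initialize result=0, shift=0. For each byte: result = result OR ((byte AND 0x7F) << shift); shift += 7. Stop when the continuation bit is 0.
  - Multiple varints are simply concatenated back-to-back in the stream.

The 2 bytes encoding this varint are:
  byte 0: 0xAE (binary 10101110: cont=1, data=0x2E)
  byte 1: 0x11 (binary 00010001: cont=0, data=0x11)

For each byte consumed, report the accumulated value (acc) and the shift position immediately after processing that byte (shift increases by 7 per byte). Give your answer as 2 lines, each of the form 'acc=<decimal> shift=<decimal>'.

Answer: acc=46 shift=7
acc=2222 shift=14

Derivation:
byte 0=0xAE: payload=0x2E=46, contrib = 46<<0 = 46; acc -> 46, shift -> 7
byte 1=0x11: payload=0x11=17, contrib = 17<<7 = 2176; acc -> 2222, shift -> 14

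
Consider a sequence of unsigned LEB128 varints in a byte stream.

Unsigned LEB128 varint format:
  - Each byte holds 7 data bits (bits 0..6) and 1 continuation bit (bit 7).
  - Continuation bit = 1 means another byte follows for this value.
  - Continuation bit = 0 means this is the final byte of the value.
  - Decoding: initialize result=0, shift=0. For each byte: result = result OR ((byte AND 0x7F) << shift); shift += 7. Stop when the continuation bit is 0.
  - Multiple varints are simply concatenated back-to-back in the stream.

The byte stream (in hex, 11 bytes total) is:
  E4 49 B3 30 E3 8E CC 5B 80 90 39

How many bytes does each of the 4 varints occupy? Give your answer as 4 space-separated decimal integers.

Answer: 2 2 4 3

Derivation:
  byte[0]=0xE4 cont=1 payload=0x64=100: acc |= 100<<0 -> acc=100 shift=7
  byte[1]=0x49 cont=0 payload=0x49=73: acc |= 73<<7 -> acc=9444 shift=14 [end]
Varint 1: bytes[0:2] = E4 49 -> value 9444 (2 byte(s))
  byte[2]=0xB3 cont=1 payload=0x33=51: acc |= 51<<0 -> acc=51 shift=7
  byte[3]=0x30 cont=0 payload=0x30=48: acc |= 48<<7 -> acc=6195 shift=14 [end]
Varint 2: bytes[2:4] = B3 30 -> value 6195 (2 byte(s))
  byte[4]=0xE3 cont=1 payload=0x63=99: acc |= 99<<0 -> acc=99 shift=7
  byte[5]=0x8E cont=1 payload=0x0E=14: acc |= 14<<7 -> acc=1891 shift=14
  byte[6]=0xCC cont=1 payload=0x4C=76: acc |= 76<<14 -> acc=1247075 shift=21
  byte[7]=0x5B cont=0 payload=0x5B=91: acc |= 91<<21 -> acc=192087907 shift=28 [end]
Varint 3: bytes[4:8] = E3 8E CC 5B -> value 192087907 (4 byte(s))
  byte[8]=0x80 cont=1 payload=0x00=0: acc |= 0<<0 -> acc=0 shift=7
  byte[9]=0x90 cont=1 payload=0x10=16: acc |= 16<<7 -> acc=2048 shift=14
  byte[10]=0x39 cont=0 payload=0x39=57: acc |= 57<<14 -> acc=935936 shift=21 [end]
Varint 4: bytes[8:11] = 80 90 39 -> value 935936 (3 byte(s))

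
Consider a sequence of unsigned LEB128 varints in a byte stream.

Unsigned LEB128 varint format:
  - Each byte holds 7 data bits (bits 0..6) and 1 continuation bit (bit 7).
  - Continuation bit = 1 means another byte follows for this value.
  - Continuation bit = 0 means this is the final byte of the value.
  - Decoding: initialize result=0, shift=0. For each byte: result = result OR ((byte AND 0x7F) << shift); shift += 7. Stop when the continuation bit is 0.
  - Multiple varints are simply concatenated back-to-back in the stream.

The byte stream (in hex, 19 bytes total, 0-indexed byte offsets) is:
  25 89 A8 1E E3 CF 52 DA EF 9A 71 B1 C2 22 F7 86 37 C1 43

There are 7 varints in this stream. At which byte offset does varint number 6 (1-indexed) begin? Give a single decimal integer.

  byte[0]=0x25 cont=0 payload=0x25=37: acc |= 37<<0 -> acc=37 shift=7 [end]
Varint 1: bytes[0:1] = 25 -> value 37 (1 byte(s))
  byte[1]=0x89 cont=1 payload=0x09=9: acc |= 9<<0 -> acc=9 shift=7
  byte[2]=0xA8 cont=1 payload=0x28=40: acc |= 40<<7 -> acc=5129 shift=14
  byte[3]=0x1E cont=0 payload=0x1E=30: acc |= 30<<14 -> acc=496649 shift=21 [end]
Varint 2: bytes[1:4] = 89 A8 1E -> value 496649 (3 byte(s))
  byte[4]=0xE3 cont=1 payload=0x63=99: acc |= 99<<0 -> acc=99 shift=7
  byte[5]=0xCF cont=1 payload=0x4F=79: acc |= 79<<7 -> acc=10211 shift=14
  byte[6]=0x52 cont=0 payload=0x52=82: acc |= 82<<14 -> acc=1353699 shift=21 [end]
Varint 3: bytes[4:7] = E3 CF 52 -> value 1353699 (3 byte(s))
  byte[7]=0xDA cont=1 payload=0x5A=90: acc |= 90<<0 -> acc=90 shift=7
  byte[8]=0xEF cont=1 payload=0x6F=111: acc |= 111<<7 -> acc=14298 shift=14
  byte[9]=0x9A cont=1 payload=0x1A=26: acc |= 26<<14 -> acc=440282 shift=21
  byte[10]=0x71 cont=0 payload=0x71=113: acc |= 113<<21 -> acc=237418458 shift=28 [end]
Varint 4: bytes[7:11] = DA EF 9A 71 -> value 237418458 (4 byte(s))
  byte[11]=0xB1 cont=1 payload=0x31=49: acc |= 49<<0 -> acc=49 shift=7
  byte[12]=0xC2 cont=1 payload=0x42=66: acc |= 66<<7 -> acc=8497 shift=14
  byte[13]=0x22 cont=0 payload=0x22=34: acc |= 34<<14 -> acc=565553 shift=21 [end]
Varint 5: bytes[11:14] = B1 C2 22 -> value 565553 (3 byte(s))
  byte[14]=0xF7 cont=1 payload=0x77=119: acc |= 119<<0 -> acc=119 shift=7
  byte[15]=0x86 cont=1 payload=0x06=6: acc |= 6<<7 -> acc=887 shift=14
  byte[16]=0x37 cont=0 payload=0x37=55: acc |= 55<<14 -> acc=902007 shift=21 [end]
Varint 6: bytes[14:17] = F7 86 37 -> value 902007 (3 byte(s))
  byte[17]=0xC1 cont=1 payload=0x41=65: acc |= 65<<0 -> acc=65 shift=7
  byte[18]=0x43 cont=0 payload=0x43=67: acc |= 67<<7 -> acc=8641 shift=14 [end]
Varint 7: bytes[17:19] = C1 43 -> value 8641 (2 byte(s))

Answer: 14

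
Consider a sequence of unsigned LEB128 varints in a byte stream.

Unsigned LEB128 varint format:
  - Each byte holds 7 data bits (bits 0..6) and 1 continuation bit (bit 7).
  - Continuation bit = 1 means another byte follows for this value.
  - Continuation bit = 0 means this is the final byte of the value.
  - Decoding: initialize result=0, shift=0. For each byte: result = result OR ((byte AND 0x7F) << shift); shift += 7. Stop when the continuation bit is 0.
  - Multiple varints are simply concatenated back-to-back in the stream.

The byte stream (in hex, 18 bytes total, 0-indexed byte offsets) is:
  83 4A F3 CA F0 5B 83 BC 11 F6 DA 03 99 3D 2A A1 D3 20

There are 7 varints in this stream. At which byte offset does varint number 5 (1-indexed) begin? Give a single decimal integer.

Answer: 12

Derivation:
  byte[0]=0x83 cont=1 payload=0x03=3: acc |= 3<<0 -> acc=3 shift=7
  byte[1]=0x4A cont=0 payload=0x4A=74: acc |= 74<<7 -> acc=9475 shift=14 [end]
Varint 1: bytes[0:2] = 83 4A -> value 9475 (2 byte(s))
  byte[2]=0xF3 cont=1 payload=0x73=115: acc |= 115<<0 -> acc=115 shift=7
  byte[3]=0xCA cont=1 payload=0x4A=74: acc |= 74<<7 -> acc=9587 shift=14
  byte[4]=0xF0 cont=1 payload=0x70=112: acc |= 112<<14 -> acc=1844595 shift=21
  byte[5]=0x5B cont=0 payload=0x5B=91: acc |= 91<<21 -> acc=192685427 shift=28 [end]
Varint 2: bytes[2:6] = F3 CA F0 5B -> value 192685427 (4 byte(s))
  byte[6]=0x83 cont=1 payload=0x03=3: acc |= 3<<0 -> acc=3 shift=7
  byte[7]=0xBC cont=1 payload=0x3C=60: acc |= 60<<7 -> acc=7683 shift=14
  byte[8]=0x11 cont=0 payload=0x11=17: acc |= 17<<14 -> acc=286211 shift=21 [end]
Varint 3: bytes[6:9] = 83 BC 11 -> value 286211 (3 byte(s))
  byte[9]=0xF6 cont=1 payload=0x76=118: acc |= 118<<0 -> acc=118 shift=7
  byte[10]=0xDA cont=1 payload=0x5A=90: acc |= 90<<7 -> acc=11638 shift=14
  byte[11]=0x03 cont=0 payload=0x03=3: acc |= 3<<14 -> acc=60790 shift=21 [end]
Varint 4: bytes[9:12] = F6 DA 03 -> value 60790 (3 byte(s))
  byte[12]=0x99 cont=1 payload=0x19=25: acc |= 25<<0 -> acc=25 shift=7
  byte[13]=0x3D cont=0 payload=0x3D=61: acc |= 61<<7 -> acc=7833 shift=14 [end]
Varint 5: bytes[12:14] = 99 3D -> value 7833 (2 byte(s))
  byte[14]=0x2A cont=0 payload=0x2A=42: acc |= 42<<0 -> acc=42 shift=7 [end]
Varint 6: bytes[14:15] = 2A -> value 42 (1 byte(s))
  byte[15]=0xA1 cont=1 payload=0x21=33: acc |= 33<<0 -> acc=33 shift=7
  byte[16]=0xD3 cont=1 payload=0x53=83: acc |= 83<<7 -> acc=10657 shift=14
  byte[17]=0x20 cont=0 payload=0x20=32: acc |= 32<<14 -> acc=534945 shift=21 [end]
Varint 7: bytes[15:18] = A1 D3 20 -> value 534945 (3 byte(s))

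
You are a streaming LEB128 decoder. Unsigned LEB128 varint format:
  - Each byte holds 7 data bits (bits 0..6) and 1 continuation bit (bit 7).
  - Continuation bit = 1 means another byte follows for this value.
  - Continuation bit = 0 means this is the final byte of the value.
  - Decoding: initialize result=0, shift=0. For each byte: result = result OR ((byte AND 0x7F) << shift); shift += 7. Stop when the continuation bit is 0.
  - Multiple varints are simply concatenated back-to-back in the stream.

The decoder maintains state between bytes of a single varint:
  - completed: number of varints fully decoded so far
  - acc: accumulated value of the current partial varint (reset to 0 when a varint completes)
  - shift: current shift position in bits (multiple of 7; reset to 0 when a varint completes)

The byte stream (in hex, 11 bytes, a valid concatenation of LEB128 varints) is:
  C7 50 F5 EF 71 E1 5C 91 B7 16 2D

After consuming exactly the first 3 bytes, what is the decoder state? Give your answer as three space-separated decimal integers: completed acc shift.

Answer: 1 117 7

Derivation:
byte[0]=0xC7 cont=1 payload=0x47: acc |= 71<<0 -> completed=0 acc=71 shift=7
byte[1]=0x50 cont=0 payload=0x50: varint #1 complete (value=10311); reset -> completed=1 acc=0 shift=0
byte[2]=0xF5 cont=1 payload=0x75: acc |= 117<<0 -> completed=1 acc=117 shift=7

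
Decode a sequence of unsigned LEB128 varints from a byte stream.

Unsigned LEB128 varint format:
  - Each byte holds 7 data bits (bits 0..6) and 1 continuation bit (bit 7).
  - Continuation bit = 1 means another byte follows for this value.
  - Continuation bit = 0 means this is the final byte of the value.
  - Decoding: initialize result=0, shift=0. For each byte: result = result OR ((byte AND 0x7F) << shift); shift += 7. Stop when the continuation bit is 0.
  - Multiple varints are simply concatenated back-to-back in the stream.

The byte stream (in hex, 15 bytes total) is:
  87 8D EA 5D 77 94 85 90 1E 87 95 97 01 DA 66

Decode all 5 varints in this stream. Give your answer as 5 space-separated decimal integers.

  byte[0]=0x87 cont=1 payload=0x07=7: acc |= 7<<0 -> acc=7 shift=7
  byte[1]=0x8D cont=1 payload=0x0D=13: acc |= 13<<7 -> acc=1671 shift=14
  byte[2]=0xEA cont=1 payload=0x6A=106: acc |= 106<<14 -> acc=1738375 shift=21
  byte[3]=0x5D cont=0 payload=0x5D=93: acc |= 93<<21 -> acc=196773511 shift=28 [end]
Varint 1: bytes[0:4] = 87 8D EA 5D -> value 196773511 (4 byte(s))
  byte[4]=0x77 cont=0 payload=0x77=119: acc |= 119<<0 -> acc=119 shift=7 [end]
Varint 2: bytes[4:5] = 77 -> value 119 (1 byte(s))
  byte[5]=0x94 cont=1 payload=0x14=20: acc |= 20<<0 -> acc=20 shift=7
  byte[6]=0x85 cont=1 payload=0x05=5: acc |= 5<<7 -> acc=660 shift=14
  byte[7]=0x90 cont=1 payload=0x10=16: acc |= 16<<14 -> acc=262804 shift=21
  byte[8]=0x1E cont=0 payload=0x1E=30: acc |= 30<<21 -> acc=63177364 shift=28 [end]
Varint 3: bytes[5:9] = 94 85 90 1E -> value 63177364 (4 byte(s))
  byte[9]=0x87 cont=1 payload=0x07=7: acc |= 7<<0 -> acc=7 shift=7
  byte[10]=0x95 cont=1 payload=0x15=21: acc |= 21<<7 -> acc=2695 shift=14
  byte[11]=0x97 cont=1 payload=0x17=23: acc |= 23<<14 -> acc=379527 shift=21
  byte[12]=0x01 cont=0 payload=0x01=1: acc |= 1<<21 -> acc=2476679 shift=28 [end]
Varint 4: bytes[9:13] = 87 95 97 01 -> value 2476679 (4 byte(s))
  byte[13]=0xDA cont=1 payload=0x5A=90: acc |= 90<<0 -> acc=90 shift=7
  byte[14]=0x66 cont=0 payload=0x66=102: acc |= 102<<7 -> acc=13146 shift=14 [end]
Varint 5: bytes[13:15] = DA 66 -> value 13146 (2 byte(s))

Answer: 196773511 119 63177364 2476679 13146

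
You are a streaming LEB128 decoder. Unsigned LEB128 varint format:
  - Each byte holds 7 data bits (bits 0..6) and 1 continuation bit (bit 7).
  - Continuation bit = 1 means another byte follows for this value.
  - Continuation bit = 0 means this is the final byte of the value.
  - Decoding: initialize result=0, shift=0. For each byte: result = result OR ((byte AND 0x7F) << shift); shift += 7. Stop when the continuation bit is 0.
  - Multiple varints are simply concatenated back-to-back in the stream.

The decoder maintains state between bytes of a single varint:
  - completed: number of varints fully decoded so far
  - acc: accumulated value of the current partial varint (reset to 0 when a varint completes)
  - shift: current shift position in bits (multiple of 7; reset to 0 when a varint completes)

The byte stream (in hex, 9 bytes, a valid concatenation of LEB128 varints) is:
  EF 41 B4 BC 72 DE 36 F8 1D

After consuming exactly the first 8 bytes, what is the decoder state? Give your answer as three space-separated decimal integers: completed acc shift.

byte[0]=0xEF cont=1 payload=0x6F: acc |= 111<<0 -> completed=0 acc=111 shift=7
byte[1]=0x41 cont=0 payload=0x41: varint #1 complete (value=8431); reset -> completed=1 acc=0 shift=0
byte[2]=0xB4 cont=1 payload=0x34: acc |= 52<<0 -> completed=1 acc=52 shift=7
byte[3]=0xBC cont=1 payload=0x3C: acc |= 60<<7 -> completed=1 acc=7732 shift=14
byte[4]=0x72 cont=0 payload=0x72: varint #2 complete (value=1875508); reset -> completed=2 acc=0 shift=0
byte[5]=0xDE cont=1 payload=0x5E: acc |= 94<<0 -> completed=2 acc=94 shift=7
byte[6]=0x36 cont=0 payload=0x36: varint #3 complete (value=7006); reset -> completed=3 acc=0 shift=0
byte[7]=0xF8 cont=1 payload=0x78: acc |= 120<<0 -> completed=3 acc=120 shift=7

Answer: 3 120 7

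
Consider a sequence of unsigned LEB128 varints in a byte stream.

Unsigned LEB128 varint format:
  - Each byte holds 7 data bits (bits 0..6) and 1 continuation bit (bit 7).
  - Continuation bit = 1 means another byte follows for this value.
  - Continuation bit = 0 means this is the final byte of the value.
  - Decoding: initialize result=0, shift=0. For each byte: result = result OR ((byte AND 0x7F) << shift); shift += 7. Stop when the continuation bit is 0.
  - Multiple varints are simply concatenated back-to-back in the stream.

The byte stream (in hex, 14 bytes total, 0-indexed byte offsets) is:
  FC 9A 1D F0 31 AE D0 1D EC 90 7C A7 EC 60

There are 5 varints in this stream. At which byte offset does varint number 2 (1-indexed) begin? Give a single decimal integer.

Answer: 3

Derivation:
  byte[0]=0xFC cont=1 payload=0x7C=124: acc |= 124<<0 -> acc=124 shift=7
  byte[1]=0x9A cont=1 payload=0x1A=26: acc |= 26<<7 -> acc=3452 shift=14
  byte[2]=0x1D cont=0 payload=0x1D=29: acc |= 29<<14 -> acc=478588 shift=21 [end]
Varint 1: bytes[0:3] = FC 9A 1D -> value 478588 (3 byte(s))
  byte[3]=0xF0 cont=1 payload=0x70=112: acc |= 112<<0 -> acc=112 shift=7
  byte[4]=0x31 cont=0 payload=0x31=49: acc |= 49<<7 -> acc=6384 shift=14 [end]
Varint 2: bytes[3:5] = F0 31 -> value 6384 (2 byte(s))
  byte[5]=0xAE cont=1 payload=0x2E=46: acc |= 46<<0 -> acc=46 shift=7
  byte[6]=0xD0 cont=1 payload=0x50=80: acc |= 80<<7 -> acc=10286 shift=14
  byte[7]=0x1D cont=0 payload=0x1D=29: acc |= 29<<14 -> acc=485422 shift=21 [end]
Varint 3: bytes[5:8] = AE D0 1D -> value 485422 (3 byte(s))
  byte[8]=0xEC cont=1 payload=0x6C=108: acc |= 108<<0 -> acc=108 shift=7
  byte[9]=0x90 cont=1 payload=0x10=16: acc |= 16<<7 -> acc=2156 shift=14
  byte[10]=0x7C cont=0 payload=0x7C=124: acc |= 124<<14 -> acc=2033772 shift=21 [end]
Varint 4: bytes[8:11] = EC 90 7C -> value 2033772 (3 byte(s))
  byte[11]=0xA7 cont=1 payload=0x27=39: acc |= 39<<0 -> acc=39 shift=7
  byte[12]=0xEC cont=1 payload=0x6C=108: acc |= 108<<7 -> acc=13863 shift=14
  byte[13]=0x60 cont=0 payload=0x60=96: acc |= 96<<14 -> acc=1586727 shift=21 [end]
Varint 5: bytes[11:14] = A7 EC 60 -> value 1586727 (3 byte(s))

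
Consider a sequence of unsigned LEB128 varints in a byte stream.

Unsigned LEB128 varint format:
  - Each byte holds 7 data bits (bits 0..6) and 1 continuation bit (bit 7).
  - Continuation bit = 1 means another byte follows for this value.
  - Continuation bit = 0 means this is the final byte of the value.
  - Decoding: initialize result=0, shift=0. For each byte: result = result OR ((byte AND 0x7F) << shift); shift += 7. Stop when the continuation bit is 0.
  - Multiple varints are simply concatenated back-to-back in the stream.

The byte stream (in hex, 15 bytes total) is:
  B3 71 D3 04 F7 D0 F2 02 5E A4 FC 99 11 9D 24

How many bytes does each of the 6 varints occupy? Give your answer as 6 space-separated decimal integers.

  byte[0]=0xB3 cont=1 payload=0x33=51: acc |= 51<<0 -> acc=51 shift=7
  byte[1]=0x71 cont=0 payload=0x71=113: acc |= 113<<7 -> acc=14515 shift=14 [end]
Varint 1: bytes[0:2] = B3 71 -> value 14515 (2 byte(s))
  byte[2]=0xD3 cont=1 payload=0x53=83: acc |= 83<<0 -> acc=83 shift=7
  byte[3]=0x04 cont=0 payload=0x04=4: acc |= 4<<7 -> acc=595 shift=14 [end]
Varint 2: bytes[2:4] = D3 04 -> value 595 (2 byte(s))
  byte[4]=0xF7 cont=1 payload=0x77=119: acc |= 119<<0 -> acc=119 shift=7
  byte[5]=0xD0 cont=1 payload=0x50=80: acc |= 80<<7 -> acc=10359 shift=14
  byte[6]=0xF2 cont=1 payload=0x72=114: acc |= 114<<14 -> acc=1878135 shift=21
  byte[7]=0x02 cont=0 payload=0x02=2: acc |= 2<<21 -> acc=6072439 shift=28 [end]
Varint 3: bytes[4:8] = F7 D0 F2 02 -> value 6072439 (4 byte(s))
  byte[8]=0x5E cont=0 payload=0x5E=94: acc |= 94<<0 -> acc=94 shift=7 [end]
Varint 4: bytes[8:9] = 5E -> value 94 (1 byte(s))
  byte[9]=0xA4 cont=1 payload=0x24=36: acc |= 36<<0 -> acc=36 shift=7
  byte[10]=0xFC cont=1 payload=0x7C=124: acc |= 124<<7 -> acc=15908 shift=14
  byte[11]=0x99 cont=1 payload=0x19=25: acc |= 25<<14 -> acc=425508 shift=21
  byte[12]=0x11 cont=0 payload=0x11=17: acc |= 17<<21 -> acc=36077092 shift=28 [end]
Varint 5: bytes[9:13] = A4 FC 99 11 -> value 36077092 (4 byte(s))
  byte[13]=0x9D cont=1 payload=0x1D=29: acc |= 29<<0 -> acc=29 shift=7
  byte[14]=0x24 cont=0 payload=0x24=36: acc |= 36<<7 -> acc=4637 shift=14 [end]
Varint 6: bytes[13:15] = 9D 24 -> value 4637 (2 byte(s))

Answer: 2 2 4 1 4 2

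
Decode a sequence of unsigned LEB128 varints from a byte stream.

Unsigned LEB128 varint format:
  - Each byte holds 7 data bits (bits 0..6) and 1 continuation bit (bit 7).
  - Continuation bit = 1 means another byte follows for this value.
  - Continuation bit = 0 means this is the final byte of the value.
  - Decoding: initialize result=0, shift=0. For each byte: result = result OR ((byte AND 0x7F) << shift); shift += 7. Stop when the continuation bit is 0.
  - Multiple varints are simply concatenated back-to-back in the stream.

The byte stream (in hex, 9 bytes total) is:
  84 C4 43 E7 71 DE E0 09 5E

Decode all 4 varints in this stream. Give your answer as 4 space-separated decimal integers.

Answer: 1106436 14567 159838 94

Derivation:
  byte[0]=0x84 cont=1 payload=0x04=4: acc |= 4<<0 -> acc=4 shift=7
  byte[1]=0xC4 cont=1 payload=0x44=68: acc |= 68<<7 -> acc=8708 shift=14
  byte[2]=0x43 cont=0 payload=0x43=67: acc |= 67<<14 -> acc=1106436 shift=21 [end]
Varint 1: bytes[0:3] = 84 C4 43 -> value 1106436 (3 byte(s))
  byte[3]=0xE7 cont=1 payload=0x67=103: acc |= 103<<0 -> acc=103 shift=7
  byte[4]=0x71 cont=0 payload=0x71=113: acc |= 113<<7 -> acc=14567 shift=14 [end]
Varint 2: bytes[3:5] = E7 71 -> value 14567 (2 byte(s))
  byte[5]=0xDE cont=1 payload=0x5E=94: acc |= 94<<0 -> acc=94 shift=7
  byte[6]=0xE0 cont=1 payload=0x60=96: acc |= 96<<7 -> acc=12382 shift=14
  byte[7]=0x09 cont=0 payload=0x09=9: acc |= 9<<14 -> acc=159838 shift=21 [end]
Varint 3: bytes[5:8] = DE E0 09 -> value 159838 (3 byte(s))
  byte[8]=0x5E cont=0 payload=0x5E=94: acc |= 94<<0 -> acc=94 shift=7 [end]
Varint 4: bytes[8:9] = 5E -> value 94 (1 byte(s))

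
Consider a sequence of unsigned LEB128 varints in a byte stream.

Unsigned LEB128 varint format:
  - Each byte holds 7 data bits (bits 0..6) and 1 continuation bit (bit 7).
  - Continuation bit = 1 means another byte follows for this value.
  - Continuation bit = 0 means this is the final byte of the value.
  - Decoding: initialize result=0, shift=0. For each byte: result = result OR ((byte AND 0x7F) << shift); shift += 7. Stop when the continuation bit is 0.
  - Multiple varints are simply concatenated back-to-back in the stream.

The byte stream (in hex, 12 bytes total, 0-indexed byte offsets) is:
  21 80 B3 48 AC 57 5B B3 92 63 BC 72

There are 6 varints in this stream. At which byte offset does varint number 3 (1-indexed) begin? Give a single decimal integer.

Answer: 4

Derivation:
  byte[0]=0x21 cont=0 payload=0x21=33: acc |= 33<<0 -> acc=33 shift=7 [end]
Varint 1: bytes[0:1] = 21 -> value 33 (1 byte(s))
  byte[1]=0x80 cont=1 payload=0x00=0: acc |= 0<<0 -> acc=0 shift=7
  byte[2]=0xB3 cont=1 payload=0x33=51: acc |= 51<<7 -> acc=6528 shift=14
  byte[3]=0x48 cont=0 payload=0x48=72: acc |= 72<<14 -> acc=1186176 shift=21 [end]
Varint 2: bytes[1:4] = 80 B3 48 -> value 1186176 (3 byte(s))
  byte[4]=0xAC cont=1 payload=0x2C=44: acc |= 44<<0 -> acc=44 shift=7
  byte[5]=0x57 cont=0 payload=0x57=87: acc |= 87<<7 -> acc=11180 shift=14 [end]
Varint 3: bytes[4:6] = AC 57 -> value 11180 (2 byte(s))
  byte[6]=0x5B cont=0 payload=0x5B=91: acc |= 91<<0 -> acc=91 shift=7 [end]
Varint 4: bytes[6:7] = 5B -> value 91 (1 byte(s))
  byte[7]=0xB3 cont=1 payload=0x33=51: acc |= 51<<0 -> acc=51 shift=7
  byte[8]=0x92 cont=1 payload=0x12=18: acc |= 18<<7 -> acc=2355 shift=14
  byte[9]=0x63 cont=0 payload=0x63=99: acc |= 99<<14 -> acc=1624371 shift=21 [end]
Varint 5: bytes[7:10] = B3 92 63 -> value 1624371 (3 byte(s))
  byte[10]=0xBC cont=1 payload=0x3C=60: acc |= 60<<0 -> acc=60 shift=7
  byte[11]=0x72 cont=0 payload=0x72=114: acc |= 114<<7 -> acc=14652 shift=14 [end]
Varint 6: bytes[10:12] = BC 72 -> value 14652 (2 byte(s))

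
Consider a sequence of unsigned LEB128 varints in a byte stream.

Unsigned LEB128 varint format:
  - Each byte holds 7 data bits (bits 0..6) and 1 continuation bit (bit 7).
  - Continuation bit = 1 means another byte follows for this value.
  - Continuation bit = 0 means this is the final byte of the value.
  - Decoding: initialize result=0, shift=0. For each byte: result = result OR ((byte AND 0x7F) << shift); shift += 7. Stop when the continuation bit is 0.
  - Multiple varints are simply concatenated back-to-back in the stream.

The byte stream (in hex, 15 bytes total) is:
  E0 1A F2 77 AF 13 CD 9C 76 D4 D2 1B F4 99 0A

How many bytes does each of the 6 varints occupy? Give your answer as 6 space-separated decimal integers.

  byte[0]=0xE0 cont=1 payload=0x60=96: acc |= 96<<0 -> acc=96 shift=7
  byte[1]=0x1A cont=0 payload=0x1A=26: acc |= 26<<7 -> acc=3424 shift=14 [end]
Varint 1: bytes[0:2] = E0 1A -> value 3424 (2 byte(s))
  byte[2]=0xF2 cont=1 payload=0x72=114: acc |= 114<<0 -> acc=114 shift=7
  byte[3]=0x77 cont=0 payload=0x77=119: acc |= 119<<7 -> acc=15346 shift=14 [end]
Varint 2: bytes[2:4] = F2 77 -> value 15346 (2 byte(s))
  byte[4]=0xAF cont=1 payload=0x2F=47: acc |= 47<<0 -> acc=47 shift=7
  byte[5]=0x13 cont=0 payload=0x13=19: acc |= 19<<7 -> acc=2479 shift=14 [end]
Varint 3: bytes[4:6] = AF 13 -> value 2479 (2 byte(s))
  byte[6]=0xCD cont=1 payload=0x4D=77: acc |= 77<<0 -> acc=77 shift=7
  byte[7]=0x9C cont=1 payload=0x1C=28: acc |= 28<<7 -> acc=3661 shift=14
  byte[8]=0x76 cont=0 payload=0x76=118: acc |= 118<<14 -> acc=1936973 shift=21 [end]
Varint 4: bytes[6:9] = CD 9C 76 -> value 1936973 (3 byte(s))
  byte[9]=0xD4 cont=1 payload=0x54=84: acc |= 84<<0 -> acc=84 shift=7
  byte[10]=0xD2 cont=1 payload=0x52=82: acc |= 82<<7 -> acc=10580 shift=14
  byte[11]=0x1B cont=0 payload=0x1B=27: acc |= 27<<14 -> acc=452948 shift=21 [end]
Varint 5: bytes[9:12] = D4 D2 1B -> value 452948 (3 byte(s))
  byte[12]=0xF4 cont=1 payload=0x74=116: acc |= 116<<0 -> acc=116 shift=7
  byte[13]=0x99 cont=1 payload=0x19=25: acc |= 25<<7 -> acc=3316 shift=14
  byte[14]=0x0A cont=0 payload=0x0A=10: acc |= 10<<14 -> acc=167156 shift=21 [end]
Varint 6: bytes[12:15] = F4 99 0A -> value 167156 (3 byte(s))

Answer: 2 2 2 3 3 3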